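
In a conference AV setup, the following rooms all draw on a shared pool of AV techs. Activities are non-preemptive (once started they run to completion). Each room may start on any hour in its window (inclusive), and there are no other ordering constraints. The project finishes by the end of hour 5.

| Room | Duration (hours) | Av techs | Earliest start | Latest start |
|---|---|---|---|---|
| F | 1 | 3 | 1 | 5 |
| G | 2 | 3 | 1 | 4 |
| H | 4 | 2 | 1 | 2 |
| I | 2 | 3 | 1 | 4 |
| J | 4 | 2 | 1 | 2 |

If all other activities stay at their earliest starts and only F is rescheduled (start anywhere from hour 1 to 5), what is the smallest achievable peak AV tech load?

10

F@1: h1:13  h2:10  h3:4  h4:4  h5:0 → peak 13
F@2: h1:10  h2:13  h3:4  h4:4  h5:0 → peak 13
F@3: h1:10  h2:10  h3:7  h4:4  h5:0 → peak 10
F@4: h1:10  h2:10  h3:4  h4:7  h5:0 → peak 10
F@5: h1:10  h2:10  h3:4  h4:4  h5:3 → peak 10
Best is F@3, peak 10.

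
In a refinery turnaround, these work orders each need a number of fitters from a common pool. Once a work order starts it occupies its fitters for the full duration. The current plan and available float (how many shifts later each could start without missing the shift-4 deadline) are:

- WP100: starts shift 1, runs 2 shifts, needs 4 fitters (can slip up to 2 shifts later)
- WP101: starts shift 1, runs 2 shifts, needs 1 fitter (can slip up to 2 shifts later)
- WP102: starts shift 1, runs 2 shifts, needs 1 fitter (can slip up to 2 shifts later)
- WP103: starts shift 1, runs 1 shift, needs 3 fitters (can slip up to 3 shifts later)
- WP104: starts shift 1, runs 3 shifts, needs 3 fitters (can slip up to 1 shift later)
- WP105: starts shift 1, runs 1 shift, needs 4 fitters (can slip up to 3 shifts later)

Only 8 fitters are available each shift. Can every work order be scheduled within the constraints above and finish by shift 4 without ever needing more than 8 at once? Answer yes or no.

yes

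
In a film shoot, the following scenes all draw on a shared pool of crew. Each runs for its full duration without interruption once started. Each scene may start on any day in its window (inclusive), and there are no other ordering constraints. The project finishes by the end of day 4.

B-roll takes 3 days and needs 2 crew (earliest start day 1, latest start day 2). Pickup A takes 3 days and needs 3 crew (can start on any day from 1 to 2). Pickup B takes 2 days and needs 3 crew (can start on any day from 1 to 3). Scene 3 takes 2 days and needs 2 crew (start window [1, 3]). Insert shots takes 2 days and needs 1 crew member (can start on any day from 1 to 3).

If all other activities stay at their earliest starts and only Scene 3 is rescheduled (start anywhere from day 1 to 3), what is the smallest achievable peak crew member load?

9

Scene 3@1: d1:11  d2:11  d3:5  d4:0 → peak 11
Scene 3@2: d1:9  d2:11  d3:7  d4:0 → peak 11
Scene 3@3: d1:9  d2:9  d3:7  d4:2 → peak 9
Best is Scene 3@3, peak 9.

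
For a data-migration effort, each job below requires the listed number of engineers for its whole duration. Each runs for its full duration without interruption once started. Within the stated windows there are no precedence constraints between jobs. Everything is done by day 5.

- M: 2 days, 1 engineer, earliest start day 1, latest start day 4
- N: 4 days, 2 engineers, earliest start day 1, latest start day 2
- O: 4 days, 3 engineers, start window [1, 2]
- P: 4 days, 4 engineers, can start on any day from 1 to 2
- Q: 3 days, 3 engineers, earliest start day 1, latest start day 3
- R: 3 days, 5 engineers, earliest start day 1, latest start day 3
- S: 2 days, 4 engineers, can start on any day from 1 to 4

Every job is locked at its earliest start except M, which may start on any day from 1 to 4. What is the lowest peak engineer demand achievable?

21

M@1: d1:22  d2:22  d3:17  d4:9  d5:0 → peak 22
M@2: d1:21  d2:22  d3:18  d4:9  d5:0 → peak 22
M@3: d1:21  d2:21  d3:18  d4:10  d5:0 → peak 21
M@4: d1:21  d2:21  d3:17  d4:10  d5:1 → peak 21
Best is M@3, peak 21.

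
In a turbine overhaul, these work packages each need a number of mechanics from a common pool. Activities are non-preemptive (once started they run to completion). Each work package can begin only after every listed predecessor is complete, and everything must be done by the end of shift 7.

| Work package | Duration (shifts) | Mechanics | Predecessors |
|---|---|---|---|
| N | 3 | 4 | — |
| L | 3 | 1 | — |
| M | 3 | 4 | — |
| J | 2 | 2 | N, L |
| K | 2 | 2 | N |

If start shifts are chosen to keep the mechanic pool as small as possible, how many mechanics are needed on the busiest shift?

6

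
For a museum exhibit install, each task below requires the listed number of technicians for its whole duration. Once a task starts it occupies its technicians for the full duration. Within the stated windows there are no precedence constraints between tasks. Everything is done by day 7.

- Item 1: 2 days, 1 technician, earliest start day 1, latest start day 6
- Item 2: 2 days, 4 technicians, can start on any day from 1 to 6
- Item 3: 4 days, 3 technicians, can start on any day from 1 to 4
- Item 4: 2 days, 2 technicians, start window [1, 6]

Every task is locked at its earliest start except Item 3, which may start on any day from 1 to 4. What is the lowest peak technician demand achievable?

Item 3@1: d1:10  d2:10  d3:3  d4:3  d5:0  d6:0  d7:0 → peak 10
Item 3@2: d1:7  d2:10  d3:3  d4:3  d5:3  d6:0  d7:0 → peak 10
Item 3@3: d1:7  d2:7  d3:3  d4:3  d5:3  d6:3  d7:0 → peak 7
Item 3@4: d1:7  d2:7  d3:0  d4:3  d5:3  d6:3  d7:3 → peak 7
Best is Item 3@3, peak 7.

7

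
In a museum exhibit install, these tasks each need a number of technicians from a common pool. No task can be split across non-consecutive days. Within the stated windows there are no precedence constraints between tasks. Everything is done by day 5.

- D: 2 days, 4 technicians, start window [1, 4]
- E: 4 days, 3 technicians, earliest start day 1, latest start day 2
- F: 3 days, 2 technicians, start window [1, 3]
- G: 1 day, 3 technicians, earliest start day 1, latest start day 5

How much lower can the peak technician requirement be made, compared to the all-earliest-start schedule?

5

Early-start peak: d1:12  d2:9  d3:5  d4:3  d5:0 ⇒ 12.
Leveled (D@1, E@1, F@3, G@5): d1:7  d2:7  d3:5  d4:5  d5:5 ⇒ 7.
Reduction 12 − 7 = 5.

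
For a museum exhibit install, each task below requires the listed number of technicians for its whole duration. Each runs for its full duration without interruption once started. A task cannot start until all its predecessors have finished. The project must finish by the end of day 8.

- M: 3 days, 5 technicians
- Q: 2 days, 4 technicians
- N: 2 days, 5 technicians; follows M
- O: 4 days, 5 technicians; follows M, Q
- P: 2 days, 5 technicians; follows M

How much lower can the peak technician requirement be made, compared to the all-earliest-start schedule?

5

Early-start peak: d1:9  d2:9  d3:5  d4:15  d5:15  d6:5  d7:5  d8:0 ⇒ 15.
Leveled (M@1, Q@1, N@4, O@4, P@6): d1:9  d2:9  d3:5  d4:10  d5:10  d6:10  d7:10  d8:0 ⇒ 10.
Reduction 15 − 10 = 5.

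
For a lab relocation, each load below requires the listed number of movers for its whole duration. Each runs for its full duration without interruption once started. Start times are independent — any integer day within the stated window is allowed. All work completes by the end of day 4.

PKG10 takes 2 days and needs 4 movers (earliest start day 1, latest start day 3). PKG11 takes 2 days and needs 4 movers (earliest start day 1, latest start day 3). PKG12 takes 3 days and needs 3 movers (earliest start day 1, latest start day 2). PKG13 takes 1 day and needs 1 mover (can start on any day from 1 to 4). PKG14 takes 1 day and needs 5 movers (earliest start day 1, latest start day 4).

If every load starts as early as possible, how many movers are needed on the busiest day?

17

Early-start schedule: PKG10@1, PKG11@1, PKG12@1, PKG13@1, PKG14@1.
Load per day: day 1: 17, day 2: 11, day 3: 3, day 4: 0.
Peak is 17.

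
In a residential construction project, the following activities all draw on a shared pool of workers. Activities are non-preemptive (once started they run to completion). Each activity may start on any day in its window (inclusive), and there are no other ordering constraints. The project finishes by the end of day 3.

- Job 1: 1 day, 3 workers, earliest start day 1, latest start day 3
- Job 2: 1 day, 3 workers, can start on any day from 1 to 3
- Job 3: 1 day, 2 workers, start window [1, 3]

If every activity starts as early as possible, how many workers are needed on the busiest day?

8

Early-start schedule: Job 1@1, Job 2@1, Job 3@1.
Load per day: day 1: 8, day 2: 0, day 3: 0.
Peak is 8.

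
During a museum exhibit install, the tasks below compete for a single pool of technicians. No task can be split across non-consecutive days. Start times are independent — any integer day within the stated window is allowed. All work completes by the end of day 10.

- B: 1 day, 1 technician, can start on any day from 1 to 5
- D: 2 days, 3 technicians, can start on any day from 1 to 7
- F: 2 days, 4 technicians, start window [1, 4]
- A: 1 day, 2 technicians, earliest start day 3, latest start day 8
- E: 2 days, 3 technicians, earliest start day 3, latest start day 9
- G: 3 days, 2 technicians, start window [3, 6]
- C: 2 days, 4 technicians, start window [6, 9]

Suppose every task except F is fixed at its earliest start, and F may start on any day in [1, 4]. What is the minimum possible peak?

8

F@1: d1:8  d2:7  d3:7  d4:5  d5:2  d6:4  d7:4  d8:0  d9:0  d10:0 → peak 8
F@2: d1:4  d2:7  d3:11  d4:5  d5:2  d6:4  d7:4  d8:0  d9:0  d10:0 → peak 11
F@3: d1:4  d2:3  d3:11  d4:9  d5:2  d6:4  d7:4  d8:0  d9:0  d10:0 → peak 11
F@4: d1:4  d2:3  d3:7  d4:9  d5:6  d6:4  d7:4  d8:0  d9:0  d10:0 → peak 9
Best is F@1, peak 8.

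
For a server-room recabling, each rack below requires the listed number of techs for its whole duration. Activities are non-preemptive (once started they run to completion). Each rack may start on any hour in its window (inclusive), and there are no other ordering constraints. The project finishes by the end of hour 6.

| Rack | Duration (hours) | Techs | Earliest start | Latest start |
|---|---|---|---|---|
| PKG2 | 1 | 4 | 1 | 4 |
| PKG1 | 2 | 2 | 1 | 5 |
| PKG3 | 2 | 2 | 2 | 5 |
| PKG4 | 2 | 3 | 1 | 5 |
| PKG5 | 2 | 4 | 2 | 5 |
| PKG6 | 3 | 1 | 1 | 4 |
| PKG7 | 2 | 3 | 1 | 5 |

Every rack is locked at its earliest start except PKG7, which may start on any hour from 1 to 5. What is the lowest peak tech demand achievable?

PKG7@1: h1:13  h2:15  h3:7  h4:0  h5:0  h6:0 → peak 15
PKG7@2: h1:10  h2:15  h3:10  h4:0  h5:0  h6:0 → peak 15
PKG7@3: h1:10  h2:12  h3:10  h4:3  h5:0  h6:0 → peak 12
PKG7@4: h1:10  h2:12  h3:7  h4:3  h5:3  h6:0 → peak 12
PKG7@5: h1:10  h2:12  h3:7  h4:0  h5:3  h6:3 → peak 12
Best is PKG7@3, peak 12.

12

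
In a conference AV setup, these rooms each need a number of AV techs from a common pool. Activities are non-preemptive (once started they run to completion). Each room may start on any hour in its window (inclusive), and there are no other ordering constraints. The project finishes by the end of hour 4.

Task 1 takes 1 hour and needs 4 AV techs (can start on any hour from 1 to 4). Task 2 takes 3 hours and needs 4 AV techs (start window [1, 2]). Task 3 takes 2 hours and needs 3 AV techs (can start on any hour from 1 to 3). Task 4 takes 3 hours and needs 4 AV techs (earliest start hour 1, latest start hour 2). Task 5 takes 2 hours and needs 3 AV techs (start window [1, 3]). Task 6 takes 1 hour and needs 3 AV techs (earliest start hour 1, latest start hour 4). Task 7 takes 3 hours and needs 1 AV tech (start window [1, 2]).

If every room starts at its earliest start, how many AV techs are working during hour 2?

At early start, hour 2 has: Task 2, Task 3, Task 4, Task 5, Task 7.
Demand: 4 + 3 + 4 + 3 + 1 = 15.

15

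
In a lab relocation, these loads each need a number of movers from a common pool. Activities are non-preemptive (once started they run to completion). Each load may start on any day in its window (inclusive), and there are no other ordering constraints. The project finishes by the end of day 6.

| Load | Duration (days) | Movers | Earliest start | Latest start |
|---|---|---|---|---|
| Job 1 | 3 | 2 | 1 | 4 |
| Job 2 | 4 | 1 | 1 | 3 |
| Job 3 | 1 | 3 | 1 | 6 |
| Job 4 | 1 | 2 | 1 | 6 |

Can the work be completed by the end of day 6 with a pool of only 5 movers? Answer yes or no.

Schedule Job 1@1, Job 2@1, Job 3@5, Job 4@4: d1:3  d2:3  d3:3  d4:3  d5:3  d6:0 — peak 3 ≤ 5.

yes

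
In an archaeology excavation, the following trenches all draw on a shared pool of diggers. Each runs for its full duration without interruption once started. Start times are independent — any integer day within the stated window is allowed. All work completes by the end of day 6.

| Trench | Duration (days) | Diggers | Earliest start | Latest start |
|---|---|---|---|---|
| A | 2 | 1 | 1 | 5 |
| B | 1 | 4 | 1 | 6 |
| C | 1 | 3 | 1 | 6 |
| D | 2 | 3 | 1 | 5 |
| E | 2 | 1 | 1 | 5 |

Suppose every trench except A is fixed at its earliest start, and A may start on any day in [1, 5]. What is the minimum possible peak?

A@1: d1:12  d2:5  d3:0  d4:0  d5:0  d6:0 → peak 12
A@2: d1:11  d2:5  d3:1  d4:0  d5:0  d6:0 → peak 11
A@3: d1:11  d2:4  d3:1  d4:1  d5:0  d6:0 → peak 11
A@4: d1:11  d2:4  d3:0  d4:1  d5:1  d6:0 → peak 11
A@5: d1:11  d2:4  d3:0  d4:0  d5:1  d6:1 → peak 11
Best is A@2, peak 11.

11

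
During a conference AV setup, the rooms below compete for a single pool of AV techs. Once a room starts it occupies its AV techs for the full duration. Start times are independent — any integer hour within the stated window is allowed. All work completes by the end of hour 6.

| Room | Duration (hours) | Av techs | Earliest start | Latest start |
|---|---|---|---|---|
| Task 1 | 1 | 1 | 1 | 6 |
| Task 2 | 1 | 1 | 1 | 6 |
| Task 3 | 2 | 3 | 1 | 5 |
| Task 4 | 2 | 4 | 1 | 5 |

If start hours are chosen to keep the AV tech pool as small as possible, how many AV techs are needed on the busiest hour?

4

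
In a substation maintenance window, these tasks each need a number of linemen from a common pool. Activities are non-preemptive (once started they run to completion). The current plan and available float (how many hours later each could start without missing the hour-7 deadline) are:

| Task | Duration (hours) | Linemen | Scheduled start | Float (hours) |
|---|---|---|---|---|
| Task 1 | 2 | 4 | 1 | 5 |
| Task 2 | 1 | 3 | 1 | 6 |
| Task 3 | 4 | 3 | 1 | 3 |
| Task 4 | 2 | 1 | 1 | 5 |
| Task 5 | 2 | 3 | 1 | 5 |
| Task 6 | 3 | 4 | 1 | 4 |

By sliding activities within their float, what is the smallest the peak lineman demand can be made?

Early-start (Task 1@1, Task 2@1, Task 3@1, Task 4@1, Task 5@1, Task 6@1) gives peak 18: h1:18  h2:15  h3:7  h4:3  h5:0  h6:0  h7:0.
Shift Task 3→2, Task 4→3, Task 5→3, Task 6→5.
Schedule Task 1@1, Task 2@1, Task 3@2, Task 4@3, Task 5@3, Task 6@5: h1:7  h2:7  h3:7  h4:7  h5:7  h6:4  h7:4 — peak 7.
Total lineman-hours = 43 over 7 hours ⇒ peak ≥ ⌈43/7⌉ = 7, so 7 is optimal.

7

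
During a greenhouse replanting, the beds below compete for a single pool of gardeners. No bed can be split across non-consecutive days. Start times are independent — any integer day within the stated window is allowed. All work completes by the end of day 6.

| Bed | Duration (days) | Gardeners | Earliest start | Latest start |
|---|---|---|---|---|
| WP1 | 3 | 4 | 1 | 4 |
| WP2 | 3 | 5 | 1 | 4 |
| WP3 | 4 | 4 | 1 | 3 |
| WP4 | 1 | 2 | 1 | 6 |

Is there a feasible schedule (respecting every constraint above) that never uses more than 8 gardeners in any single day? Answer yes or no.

no

The minimum achievable peak is 9; 8 < 9, so no feasible schedule stays within the cap.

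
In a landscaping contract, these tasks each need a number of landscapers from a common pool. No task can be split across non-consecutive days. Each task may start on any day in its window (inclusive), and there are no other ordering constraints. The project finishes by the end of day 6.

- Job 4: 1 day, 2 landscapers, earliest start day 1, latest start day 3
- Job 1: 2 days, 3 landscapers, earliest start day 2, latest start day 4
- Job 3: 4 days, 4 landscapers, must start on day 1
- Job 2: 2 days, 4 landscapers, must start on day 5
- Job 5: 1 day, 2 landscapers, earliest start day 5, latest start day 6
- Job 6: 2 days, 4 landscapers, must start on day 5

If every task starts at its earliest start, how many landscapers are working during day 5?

10

At early start, day 5 has: Job 2, Job 5, Job 6.
Demand: 4 + 2 + 4 = 10.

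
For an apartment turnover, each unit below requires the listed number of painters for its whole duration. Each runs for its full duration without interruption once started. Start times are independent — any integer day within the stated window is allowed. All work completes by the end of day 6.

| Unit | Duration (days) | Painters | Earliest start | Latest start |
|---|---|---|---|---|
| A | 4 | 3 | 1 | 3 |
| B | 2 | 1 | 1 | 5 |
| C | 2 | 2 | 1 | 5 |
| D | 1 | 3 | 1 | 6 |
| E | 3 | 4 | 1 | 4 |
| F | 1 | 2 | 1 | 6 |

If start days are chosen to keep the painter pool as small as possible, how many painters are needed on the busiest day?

Early-start (A@1, B@1, C@1, D@1, E@1, F@1) gives peak 15: d1:15  d2:10  d3:7  d4:3  d5:0  d6:0.
Shift D→3, E→4, F→5.
Schedule A@1, B@1, C@1, D@3, E@4, F@5: d1:6  d2:6  d3:6  d4:7  d5:6  d6:4 — peak 7.

7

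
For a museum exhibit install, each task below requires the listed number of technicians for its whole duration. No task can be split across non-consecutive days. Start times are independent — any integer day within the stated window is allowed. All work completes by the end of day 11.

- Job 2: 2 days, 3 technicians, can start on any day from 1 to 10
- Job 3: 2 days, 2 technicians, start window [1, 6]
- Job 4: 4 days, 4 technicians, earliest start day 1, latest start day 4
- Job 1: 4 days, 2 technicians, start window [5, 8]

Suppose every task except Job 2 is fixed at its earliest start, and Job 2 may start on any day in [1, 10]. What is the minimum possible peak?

6

Job 2@1: d1:9  d2:9  d3:4  d4:4  d5:2  d6:2  d7:2  d8:2  d9:0  d10:0  d11:0 → peak 9
Job 2@2: d1:6  d2:9  d3:7  d4:4  d5:2  d6:2  d7:2  d8:2  d9:0  d10:0  d11:0 → peak 9
Job 2@3: d1:6  d2:6  d3:7  d4:7  d5:2  d6:2  d7:2  d8:2  d9:0  d10:0  d11:0 → peak 7
Job 2@4: d1:6  d2:6  d3:4  d4:7  d5:5  d6:2  d7:2  d8:2  d9:0  d10:0  d11:0 → peak 7
Job 2@5: d1:6  d2:6  d3:4  d4:4  d5:5  d6:5  d7:2  d8:2  d9:0  d10:0  d11:0 → peak 6
Job 2@6: d1:6  d2:6  d3:4  d4:4  d5:2  d6:5  d7:5  d8:2  d9:0  d10:0  d11:0 → peak 6
Job 2@7: d1:6  d2:6  d3:4  d4:4  d5:2  d6:2  d7:5  d8:5  d9:0  d10:0  d11:0 → peak 6
Job 2@8: d1:6  d2:6  d3:4  d4:4  d5:2  d6:2  d7:2  d8:5  d9:3  d10:0  d11:0 → peak 6
Job 2@9: d1:6  d2:6  d3:4  d4:4  d5:2  d6:2  d7:2  d8:2  d9:3  d10:3  d11:0 → peak 6
Job 2@10: d1:6  d2:6  d3:4  d4:4  d5:2  d6:2  d7:2  d8:2  d9:0  d10:3  d11:3 → peak 6
Best is Job 2@5, peak 6.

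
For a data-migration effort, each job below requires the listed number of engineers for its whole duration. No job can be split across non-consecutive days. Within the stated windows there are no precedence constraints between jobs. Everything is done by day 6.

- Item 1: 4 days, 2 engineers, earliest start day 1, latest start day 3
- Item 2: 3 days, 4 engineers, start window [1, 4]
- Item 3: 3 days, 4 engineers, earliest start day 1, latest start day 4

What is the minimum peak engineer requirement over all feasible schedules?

6

Early-start (Item 1@1, Item 2@1, Item 3@1) gives peak 10: d1:10  d2:10  d3:10  d4:2  d5:0  d6:0.
Shift Item 3→4.
Schedule Item 1@1, Item 2@1, Item 3@4: d1:6  d2:6  d3:6  d4:6  d5:4  d6:4 — peak 6.
Total engineer-days = 32 over 6 days ⇒ peak ≥ ⌈32/6⌉ = 6, so 6 is optimal.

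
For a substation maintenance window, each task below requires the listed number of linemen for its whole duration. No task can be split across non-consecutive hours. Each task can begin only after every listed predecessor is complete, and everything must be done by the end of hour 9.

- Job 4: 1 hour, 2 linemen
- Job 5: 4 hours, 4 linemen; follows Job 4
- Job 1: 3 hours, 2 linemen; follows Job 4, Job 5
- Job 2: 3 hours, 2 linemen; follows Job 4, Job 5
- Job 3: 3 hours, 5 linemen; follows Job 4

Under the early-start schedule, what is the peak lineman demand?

9

Early-start schedule: Job 4@1, Job 5@2, Job 1@6, Job 2@6, Job 3@2.
Load per hour: hour 1: 2, hour 2: 9, hour 3: 9, hour 4: 9, hour 5: 4, hour 6: 4, hour 7: 4, hour 8: 4, hour 9: 0.
Peak is 9.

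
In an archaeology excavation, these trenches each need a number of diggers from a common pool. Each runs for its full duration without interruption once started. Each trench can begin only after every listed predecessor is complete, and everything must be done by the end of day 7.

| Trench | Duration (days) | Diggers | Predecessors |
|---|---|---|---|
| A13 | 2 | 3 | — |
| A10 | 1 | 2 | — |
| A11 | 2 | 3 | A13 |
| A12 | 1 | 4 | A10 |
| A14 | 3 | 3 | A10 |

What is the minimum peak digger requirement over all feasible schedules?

6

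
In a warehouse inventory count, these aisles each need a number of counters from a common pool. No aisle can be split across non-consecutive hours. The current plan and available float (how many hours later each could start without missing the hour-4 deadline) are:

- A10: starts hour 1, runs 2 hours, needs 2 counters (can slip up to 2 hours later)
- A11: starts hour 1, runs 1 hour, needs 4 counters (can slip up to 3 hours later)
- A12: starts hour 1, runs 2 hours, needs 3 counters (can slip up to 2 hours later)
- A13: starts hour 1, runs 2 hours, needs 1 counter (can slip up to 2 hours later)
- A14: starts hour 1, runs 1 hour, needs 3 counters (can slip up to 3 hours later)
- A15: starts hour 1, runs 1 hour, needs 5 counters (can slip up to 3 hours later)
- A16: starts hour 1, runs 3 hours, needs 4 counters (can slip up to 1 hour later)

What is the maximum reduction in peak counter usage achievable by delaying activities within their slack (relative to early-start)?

Early-start peak: h1:22  h2:10  h3:4  h4:0 ⇒ 22.
Leveled (A10@1, A11@3, A12@1, A13@3, A14@4, A15@4, A16@1): h1:9  h2:9  h3:9  h4:9 ⇒ 9.
Reduction 22 − 9 = 13.

13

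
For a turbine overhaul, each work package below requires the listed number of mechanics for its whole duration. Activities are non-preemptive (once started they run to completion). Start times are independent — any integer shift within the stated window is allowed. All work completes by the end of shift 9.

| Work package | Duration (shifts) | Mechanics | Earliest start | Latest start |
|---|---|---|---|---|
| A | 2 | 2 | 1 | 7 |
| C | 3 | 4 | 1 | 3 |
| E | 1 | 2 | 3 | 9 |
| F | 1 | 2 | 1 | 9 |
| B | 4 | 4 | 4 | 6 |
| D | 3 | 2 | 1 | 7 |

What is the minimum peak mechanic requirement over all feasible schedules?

6

Early-start (A@1, C@1, E@3, F@1, B@4, D@1) gives peak 10: s1:10  s2:8  s3:8  s4:4  s5:4  s6:4  s7:4  s8:0  s9:0.
Shift F→4, D→5.
Schedule A@1, C@1, E@3, F@4, B@4, D@5: s1:6  s2:6  s3:6  s4:6  s5:6  s6:6  s7:6  s8:0  s9:0 — peak 6.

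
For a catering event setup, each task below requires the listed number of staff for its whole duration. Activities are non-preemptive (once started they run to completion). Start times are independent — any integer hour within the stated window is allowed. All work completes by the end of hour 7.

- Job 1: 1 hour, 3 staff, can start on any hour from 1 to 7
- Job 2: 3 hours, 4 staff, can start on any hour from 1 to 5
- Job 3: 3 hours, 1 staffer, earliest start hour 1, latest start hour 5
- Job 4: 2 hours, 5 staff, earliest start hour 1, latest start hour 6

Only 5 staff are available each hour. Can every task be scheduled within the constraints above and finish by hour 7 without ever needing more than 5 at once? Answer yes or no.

yes

Schedule Job 1@1, Job 2@2, Job 3@1, Job 4@5: h1:4  h2:5  h3:5  h4:4  h5:5  h6:5  h7:0 — peak 5 ≤ 5.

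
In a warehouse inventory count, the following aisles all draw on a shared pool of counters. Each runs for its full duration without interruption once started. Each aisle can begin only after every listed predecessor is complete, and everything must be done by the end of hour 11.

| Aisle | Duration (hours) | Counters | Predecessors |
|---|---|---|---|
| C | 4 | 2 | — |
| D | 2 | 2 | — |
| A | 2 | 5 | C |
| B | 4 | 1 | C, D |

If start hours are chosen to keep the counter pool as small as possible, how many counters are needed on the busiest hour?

Early-start (C@1, D@1, A@5, B@5) gives peak 6: h1:4  h2:4  h3:2  h4:2  h5:6  h6:6  h7:1  h8:1  h9:0  h10:0  h11:0.
Shift B→7.
Schedule C@1, D@1, A@5, B@7: h1:4  h2:4  h3:2  h4:2  h5:5  h6:5  h7:1  h8:1  h9:1  h10:1  h11:0 — peak 5.

5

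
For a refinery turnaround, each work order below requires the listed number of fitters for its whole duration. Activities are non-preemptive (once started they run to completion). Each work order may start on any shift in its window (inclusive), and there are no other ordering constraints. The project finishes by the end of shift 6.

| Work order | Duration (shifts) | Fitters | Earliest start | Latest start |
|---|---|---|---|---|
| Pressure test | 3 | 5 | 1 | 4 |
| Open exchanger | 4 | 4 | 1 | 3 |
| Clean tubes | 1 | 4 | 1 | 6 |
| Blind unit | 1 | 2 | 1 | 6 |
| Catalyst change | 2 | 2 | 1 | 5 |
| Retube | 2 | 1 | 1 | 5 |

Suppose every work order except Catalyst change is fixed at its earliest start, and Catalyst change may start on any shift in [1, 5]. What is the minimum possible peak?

Catalyst change@1: s1:18  s2:12  s3:9  s4:4  s5:0  s6:0 → peak 18
Catalyst change@2: s1:16  s2:12  s3:11  s4:4  s5:0  s6:0 → peak 16
Catalyst change@3: s1:16  s2:10  s3:11  s4:6  s5:0  s6:0 → peak 16
Catalyst change@4: s1:16  s2:10  s3:9  s4:6  s5:2  s6:0 → peak 16
Catalyst change@5: s1:16  s2:10  s3:9  s4:4  s5:2  s6:2 → peak 16
Best is Catalyst change@2, peak 16.

16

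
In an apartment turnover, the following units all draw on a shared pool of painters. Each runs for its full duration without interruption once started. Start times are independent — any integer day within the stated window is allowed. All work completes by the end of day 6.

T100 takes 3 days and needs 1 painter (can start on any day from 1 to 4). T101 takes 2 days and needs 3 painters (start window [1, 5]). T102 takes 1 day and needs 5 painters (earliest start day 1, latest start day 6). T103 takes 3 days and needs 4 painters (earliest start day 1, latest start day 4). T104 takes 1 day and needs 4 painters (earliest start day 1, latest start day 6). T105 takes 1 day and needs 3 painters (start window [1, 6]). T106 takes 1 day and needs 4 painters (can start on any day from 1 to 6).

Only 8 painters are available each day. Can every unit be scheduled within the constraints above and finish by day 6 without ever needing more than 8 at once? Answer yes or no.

Schedule T100@1, T101@4, T102@1, T103@2, T104@5, T105@6, T106@6: d1:6  d2:5  d3:5  d4:7  d5:7  d6:7 — peak 7 ≤ 8.

yes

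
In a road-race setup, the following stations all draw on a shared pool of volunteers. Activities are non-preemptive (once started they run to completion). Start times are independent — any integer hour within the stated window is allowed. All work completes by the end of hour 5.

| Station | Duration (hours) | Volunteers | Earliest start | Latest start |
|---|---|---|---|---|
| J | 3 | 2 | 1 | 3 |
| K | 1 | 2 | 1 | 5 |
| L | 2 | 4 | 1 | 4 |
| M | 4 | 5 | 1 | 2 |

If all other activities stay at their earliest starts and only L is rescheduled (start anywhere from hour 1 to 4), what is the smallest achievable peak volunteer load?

9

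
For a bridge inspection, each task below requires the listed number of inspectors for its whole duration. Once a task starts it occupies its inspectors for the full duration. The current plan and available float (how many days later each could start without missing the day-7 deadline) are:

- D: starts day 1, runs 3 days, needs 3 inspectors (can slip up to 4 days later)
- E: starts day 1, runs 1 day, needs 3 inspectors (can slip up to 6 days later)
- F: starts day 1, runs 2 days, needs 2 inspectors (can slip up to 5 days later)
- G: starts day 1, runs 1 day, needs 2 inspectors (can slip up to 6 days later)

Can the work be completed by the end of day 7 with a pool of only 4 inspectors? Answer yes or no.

yes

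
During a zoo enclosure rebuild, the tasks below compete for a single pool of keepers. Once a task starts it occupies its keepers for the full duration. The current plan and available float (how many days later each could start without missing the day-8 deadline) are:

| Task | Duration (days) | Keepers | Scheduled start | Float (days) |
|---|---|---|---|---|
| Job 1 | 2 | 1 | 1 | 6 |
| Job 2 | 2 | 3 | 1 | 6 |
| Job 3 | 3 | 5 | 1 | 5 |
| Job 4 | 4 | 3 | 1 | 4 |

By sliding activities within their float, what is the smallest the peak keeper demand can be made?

Early-start (Job 1@1, Job 2@1, Job 3@1, Job 4@1) gives peak 12: d1:12  d2:12  d3:8  d4:3  d5:0  d6:0  d7:0  d8:0.
Shift Job 2→3, Job 3→5.
Schedule Job 1@1, Job 2@3, Job 3@5, Job 4@1: d1:4  d2:4  d3:6  d4:6  d5:5  d6:5  d7:5  d8:0 — peak 6.

6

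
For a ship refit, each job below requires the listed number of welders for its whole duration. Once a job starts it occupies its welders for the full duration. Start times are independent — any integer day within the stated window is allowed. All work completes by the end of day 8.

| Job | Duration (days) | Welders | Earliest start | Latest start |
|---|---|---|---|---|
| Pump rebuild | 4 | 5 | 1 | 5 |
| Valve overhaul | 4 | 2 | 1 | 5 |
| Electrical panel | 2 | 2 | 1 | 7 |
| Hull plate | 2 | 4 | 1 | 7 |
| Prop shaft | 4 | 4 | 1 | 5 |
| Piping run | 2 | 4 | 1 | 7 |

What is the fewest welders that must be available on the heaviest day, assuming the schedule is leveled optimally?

9

Early-start (Pump rebuild@1, Valve overhaul@1, Electrical panel@1, Hull plate@1, Prop shaft@1, Piping run@1) gives peak 21: d1:21  d2:21  d3:11  d4:11  d5:0  d6:0  d7:0  d8:0.
Shift Hull plate→5, Prop shaft→5, Piping run→7.
Schedule Pump rebuild@1, Valve overhaul@1, Electrical panel@1, Hull plate@5, Prop shaft@5, Piping run@7: d1:9  d2:9  d3:7  d4:7  d5:8  d6:8  d7:8  d8:8 — peak 9.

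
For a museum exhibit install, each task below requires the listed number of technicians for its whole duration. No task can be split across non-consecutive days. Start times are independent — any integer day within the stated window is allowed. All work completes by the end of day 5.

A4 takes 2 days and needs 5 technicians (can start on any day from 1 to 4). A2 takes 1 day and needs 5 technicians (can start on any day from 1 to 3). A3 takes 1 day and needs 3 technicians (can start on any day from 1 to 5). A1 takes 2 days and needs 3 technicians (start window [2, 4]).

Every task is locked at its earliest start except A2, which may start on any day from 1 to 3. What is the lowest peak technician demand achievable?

A2@1: d1:13  d2:8  d3:3  d4:0  d5:0 → peak 13
A2@2: d1:8  d2:13  d3:3  d4:0  d5:0 → peak 13
A2@3: d1:8  d2:8  d3:8  d4:0  d5:0 → peak 8
Best is A2@3, peak 8.

8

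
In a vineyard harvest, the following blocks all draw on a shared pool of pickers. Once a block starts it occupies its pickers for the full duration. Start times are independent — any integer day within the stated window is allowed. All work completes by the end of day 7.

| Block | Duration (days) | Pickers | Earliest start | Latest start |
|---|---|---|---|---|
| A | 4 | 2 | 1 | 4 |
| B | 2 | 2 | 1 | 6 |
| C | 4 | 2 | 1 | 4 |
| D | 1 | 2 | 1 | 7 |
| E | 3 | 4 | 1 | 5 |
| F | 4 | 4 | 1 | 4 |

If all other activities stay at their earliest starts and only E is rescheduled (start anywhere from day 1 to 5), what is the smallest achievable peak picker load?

12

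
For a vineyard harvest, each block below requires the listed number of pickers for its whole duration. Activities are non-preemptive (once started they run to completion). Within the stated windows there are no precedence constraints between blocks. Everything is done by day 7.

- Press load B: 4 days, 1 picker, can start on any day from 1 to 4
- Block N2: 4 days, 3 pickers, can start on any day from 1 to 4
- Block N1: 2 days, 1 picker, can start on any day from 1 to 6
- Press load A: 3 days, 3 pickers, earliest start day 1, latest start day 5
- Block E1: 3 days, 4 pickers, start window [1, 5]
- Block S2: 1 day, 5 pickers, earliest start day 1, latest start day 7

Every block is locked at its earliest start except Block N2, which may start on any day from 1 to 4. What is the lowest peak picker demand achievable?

14

Block N2@1: d1:17  d2:12  d3:11  d4:4  d5:0  d6:0  d7:0 → peak 17
Block N2@2: d1:14  d2:12  d3:11  d4:4  d5:3  d6:0  d7:0 → peak 14
Block N2@3: d1:14  d2:9  d3:11  d4:4  d5:3  d6:3  d7:0 → peak 14
Block N2@4: d1:14  d2:9  d3:8  d4:4  d5:3  d6:3  d7:3 → peak 14
Best is Block N2@2, peak 14.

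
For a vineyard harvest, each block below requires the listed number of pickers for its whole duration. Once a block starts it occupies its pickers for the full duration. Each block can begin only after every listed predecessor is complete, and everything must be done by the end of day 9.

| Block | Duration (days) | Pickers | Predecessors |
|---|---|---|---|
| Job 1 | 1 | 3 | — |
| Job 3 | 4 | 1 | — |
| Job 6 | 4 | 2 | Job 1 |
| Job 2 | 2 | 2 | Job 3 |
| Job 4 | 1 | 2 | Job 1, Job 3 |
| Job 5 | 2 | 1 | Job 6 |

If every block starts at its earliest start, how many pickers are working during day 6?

3

At early start, day 6 has: Job 2, Job 5.
Demand: 2 + 1 = 3.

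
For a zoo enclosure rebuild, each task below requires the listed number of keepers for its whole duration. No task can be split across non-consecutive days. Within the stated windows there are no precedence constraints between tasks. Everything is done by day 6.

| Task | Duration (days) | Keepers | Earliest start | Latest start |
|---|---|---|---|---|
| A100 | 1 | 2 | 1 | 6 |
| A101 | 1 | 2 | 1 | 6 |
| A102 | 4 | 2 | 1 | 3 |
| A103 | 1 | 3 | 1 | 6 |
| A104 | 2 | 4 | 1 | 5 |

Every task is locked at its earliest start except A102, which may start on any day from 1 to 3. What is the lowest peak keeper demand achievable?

11

A102@1: d1:13  d2:6  d3:2  d4:2  d5:0  d6:0 → peak 13
A102@2: d1:11  d2:6  d3:2  d4:2  d5:2  d6:0 → peak 11
A102@3: d1:11  d2:4  d3:2  d4:2  d5:2  d6:2 → peak 11
Best is A102@2, peak 11.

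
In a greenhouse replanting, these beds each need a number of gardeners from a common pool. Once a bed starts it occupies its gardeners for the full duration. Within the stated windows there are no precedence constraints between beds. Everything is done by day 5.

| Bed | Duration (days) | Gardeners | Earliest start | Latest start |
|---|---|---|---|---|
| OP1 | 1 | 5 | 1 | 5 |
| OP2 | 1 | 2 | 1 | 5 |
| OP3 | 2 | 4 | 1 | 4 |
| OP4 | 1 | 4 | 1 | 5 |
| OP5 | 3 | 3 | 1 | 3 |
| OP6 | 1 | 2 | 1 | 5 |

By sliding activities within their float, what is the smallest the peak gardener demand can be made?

7

Early-start (OP1@1, OP2@1, OP3@1, OP4@1, OP5@1, OP6@1) gives peak 20: d1:20  d2:7  d3:3  d4:0  d5:0.
Shift OP3→2, OP4→4, OP5→2, OP6→5.
Schedule OP1@1, OP2@1, OP3@2, OP4@4, OP5@2, OP6@5: d1:7  d2:7  d3:7  d4:7  d5:2 — peak 7.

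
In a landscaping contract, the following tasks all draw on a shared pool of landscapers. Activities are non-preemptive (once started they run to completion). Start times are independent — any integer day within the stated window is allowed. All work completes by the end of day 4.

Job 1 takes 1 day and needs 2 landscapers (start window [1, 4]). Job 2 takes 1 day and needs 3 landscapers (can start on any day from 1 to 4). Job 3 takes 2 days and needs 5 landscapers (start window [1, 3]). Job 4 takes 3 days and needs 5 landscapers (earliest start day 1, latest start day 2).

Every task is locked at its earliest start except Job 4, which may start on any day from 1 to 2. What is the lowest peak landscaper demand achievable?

10

Job 4@1: d1:15  d2:10  d3:5  d4:0 → peak 15
Job 4@2: d1:10  d2:10  d3:5  d4:5 → peak 10
Best is Job 4@2, peak 10.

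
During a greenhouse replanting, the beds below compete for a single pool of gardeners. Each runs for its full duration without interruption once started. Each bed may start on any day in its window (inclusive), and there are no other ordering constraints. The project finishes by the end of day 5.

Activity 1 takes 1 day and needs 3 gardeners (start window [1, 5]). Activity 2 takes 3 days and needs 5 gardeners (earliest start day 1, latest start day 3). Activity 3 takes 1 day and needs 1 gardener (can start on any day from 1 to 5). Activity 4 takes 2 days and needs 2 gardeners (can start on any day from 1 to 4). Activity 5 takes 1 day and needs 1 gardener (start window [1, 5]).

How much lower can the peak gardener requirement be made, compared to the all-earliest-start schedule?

7

Early-start peak: d1:12  d2:7  d3:5  d4:0  d5:0 ⇒ 12.
Leveled (Activity 1@1, Activity 2@3, Activity 3@2, Activity 4@1, Activity 5@2): d1:5  d2:4  d3:5  d4:5  d5:5 ⇒ 5.
Reduction 12 − 5 = 7.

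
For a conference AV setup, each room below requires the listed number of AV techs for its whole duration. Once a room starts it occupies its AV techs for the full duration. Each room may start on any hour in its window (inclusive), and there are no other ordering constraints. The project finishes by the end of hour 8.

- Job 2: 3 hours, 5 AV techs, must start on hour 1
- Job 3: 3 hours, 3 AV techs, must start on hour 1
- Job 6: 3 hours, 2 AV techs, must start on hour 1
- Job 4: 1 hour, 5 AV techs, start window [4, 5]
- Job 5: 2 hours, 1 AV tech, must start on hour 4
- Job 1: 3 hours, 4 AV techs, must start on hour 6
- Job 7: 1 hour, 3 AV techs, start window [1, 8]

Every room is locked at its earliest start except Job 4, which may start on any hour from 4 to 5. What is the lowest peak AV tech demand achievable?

Job 4@4: h1:13  h2:10  h3:10  h4:6  h5:1  h6:4  h7:4  h8:4 → peak 13
Job 4@5: h1:13  h2:10  h3:10  h4:1  h5:6  h6:4  h7:4  h8:4 → peak 13
Best is Job 4@4, peak 13.

13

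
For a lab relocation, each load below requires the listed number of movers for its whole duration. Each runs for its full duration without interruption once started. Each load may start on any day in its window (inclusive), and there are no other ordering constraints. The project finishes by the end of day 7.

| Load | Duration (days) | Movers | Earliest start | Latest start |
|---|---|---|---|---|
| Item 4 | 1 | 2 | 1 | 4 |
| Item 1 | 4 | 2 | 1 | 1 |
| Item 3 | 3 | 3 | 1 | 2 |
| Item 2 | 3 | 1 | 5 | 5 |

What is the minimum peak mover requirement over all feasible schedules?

5

Early-start (Item 4@1, Item 1@1, Item 3@1, Item 2@5) gives peak 7: d1:7  d2:5  d3:5  d4:2  d5:1  d6:1  d7:1.
Shift Item 3→2.
Schedule Item 4@1, Item 1@1, Item 3@2, Item 2@5: d1:4  d2:5  d3:5  d4:5  d5:1  d6:1  d7:1 — peak 5.
No arrangement of the 8 feasible schedules does better.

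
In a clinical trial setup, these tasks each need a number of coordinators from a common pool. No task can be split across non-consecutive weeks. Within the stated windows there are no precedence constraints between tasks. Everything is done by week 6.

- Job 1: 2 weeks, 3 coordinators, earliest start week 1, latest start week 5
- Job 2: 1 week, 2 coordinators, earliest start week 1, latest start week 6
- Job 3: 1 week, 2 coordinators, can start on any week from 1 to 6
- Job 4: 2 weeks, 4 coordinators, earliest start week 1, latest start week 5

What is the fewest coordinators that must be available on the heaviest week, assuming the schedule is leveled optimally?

Early-start (Job 1@1, Job 2@1, Job 3@1, Job 4@1) gives peak 11: w1:11  w2:7  w3:0  w4:0  w5:0  w6:0.
Shift Job 2→3, Job 3→3, Job 4→4.
Schedule Job 1@1, Job 2@3, Job 3@3, Job 4@4: w1:3  w2:3  w3:4  w4:4  w5:4  w6:0 — peak 4.

4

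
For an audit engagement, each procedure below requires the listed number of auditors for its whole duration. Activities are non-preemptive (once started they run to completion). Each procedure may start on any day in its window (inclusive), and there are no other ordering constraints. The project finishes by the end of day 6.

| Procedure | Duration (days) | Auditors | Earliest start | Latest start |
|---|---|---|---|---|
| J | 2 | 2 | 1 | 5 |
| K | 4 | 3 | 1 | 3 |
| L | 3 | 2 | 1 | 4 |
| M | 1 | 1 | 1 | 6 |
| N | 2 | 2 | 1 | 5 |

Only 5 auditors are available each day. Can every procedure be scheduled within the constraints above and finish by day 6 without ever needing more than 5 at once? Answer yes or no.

yes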